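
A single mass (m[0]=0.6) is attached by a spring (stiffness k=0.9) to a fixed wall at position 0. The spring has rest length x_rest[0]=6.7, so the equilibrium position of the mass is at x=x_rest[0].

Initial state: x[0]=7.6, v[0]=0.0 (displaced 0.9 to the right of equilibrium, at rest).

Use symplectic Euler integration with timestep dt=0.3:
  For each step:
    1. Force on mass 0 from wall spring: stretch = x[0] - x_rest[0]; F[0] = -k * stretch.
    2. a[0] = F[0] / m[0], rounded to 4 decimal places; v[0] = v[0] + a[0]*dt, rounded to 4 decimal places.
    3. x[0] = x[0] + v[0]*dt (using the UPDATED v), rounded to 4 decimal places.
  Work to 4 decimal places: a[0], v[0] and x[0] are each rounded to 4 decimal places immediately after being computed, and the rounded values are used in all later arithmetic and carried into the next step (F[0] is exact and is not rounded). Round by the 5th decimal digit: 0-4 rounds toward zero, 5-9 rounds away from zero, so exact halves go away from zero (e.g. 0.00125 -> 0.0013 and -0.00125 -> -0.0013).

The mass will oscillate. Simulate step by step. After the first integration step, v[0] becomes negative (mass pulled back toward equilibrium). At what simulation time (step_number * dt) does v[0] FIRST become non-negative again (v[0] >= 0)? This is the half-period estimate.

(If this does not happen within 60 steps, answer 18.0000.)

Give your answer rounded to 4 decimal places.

Step 0: x=[7.6000] v=[0.0000]
Step 1: x=[7.4785] v=[-0.4050]
Step 2: x=[7.2519] v=[-0.7553]
Step 3: x=[6.9508] v=[-1.0037]
Step 4: x=[6.6158] v=[-1.1166]
Step 5: x=[6.2922] v=[-1.0787]
Step 6: x=[6.0236] v=[-0.8952]
Step 7: x=[5.8464] v=[-0.5908]
Step 8: x=[5.7844] v=[-0.2067]
Step 9: x=[5.8460] v=[0.2053]
First v>=0 after going negative at step 9, time=2.7000

Answer: 2.7000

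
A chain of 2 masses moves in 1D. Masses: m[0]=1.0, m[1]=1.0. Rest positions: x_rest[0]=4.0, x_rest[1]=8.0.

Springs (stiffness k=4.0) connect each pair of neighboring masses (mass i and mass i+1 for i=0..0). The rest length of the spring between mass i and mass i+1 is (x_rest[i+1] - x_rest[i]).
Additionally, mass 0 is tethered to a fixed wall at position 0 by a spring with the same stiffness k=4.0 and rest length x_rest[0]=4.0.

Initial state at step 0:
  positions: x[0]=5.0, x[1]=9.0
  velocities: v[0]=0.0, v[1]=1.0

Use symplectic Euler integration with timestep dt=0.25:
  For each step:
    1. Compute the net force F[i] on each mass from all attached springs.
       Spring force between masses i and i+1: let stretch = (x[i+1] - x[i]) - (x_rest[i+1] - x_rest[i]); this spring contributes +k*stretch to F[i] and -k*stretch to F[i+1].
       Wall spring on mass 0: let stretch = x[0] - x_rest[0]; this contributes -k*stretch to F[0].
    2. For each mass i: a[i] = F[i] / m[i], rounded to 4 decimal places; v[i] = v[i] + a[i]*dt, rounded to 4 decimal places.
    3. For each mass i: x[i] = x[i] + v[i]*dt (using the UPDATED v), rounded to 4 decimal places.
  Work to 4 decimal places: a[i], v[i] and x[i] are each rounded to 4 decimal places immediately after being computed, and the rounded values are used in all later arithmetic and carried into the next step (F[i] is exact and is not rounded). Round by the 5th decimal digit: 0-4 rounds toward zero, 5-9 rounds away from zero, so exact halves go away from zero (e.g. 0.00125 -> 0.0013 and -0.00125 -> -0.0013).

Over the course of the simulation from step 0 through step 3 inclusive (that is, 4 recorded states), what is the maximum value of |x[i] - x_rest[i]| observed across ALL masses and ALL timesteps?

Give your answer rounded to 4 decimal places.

Step 0: x=[5.0000 9.0000] v=[0.0000 1.0000]
Step 1: x=[4.7500 9.2500] v=[-1.0000 1.0000]
Step 2: x=[4.4375 9.3750] v=[-1.2500 0.5000]
Step 3: x=[4.2500 9.2656] v=[-0.7500 -0.4375]
Max displacement = 1.3750

Answer: 1.3750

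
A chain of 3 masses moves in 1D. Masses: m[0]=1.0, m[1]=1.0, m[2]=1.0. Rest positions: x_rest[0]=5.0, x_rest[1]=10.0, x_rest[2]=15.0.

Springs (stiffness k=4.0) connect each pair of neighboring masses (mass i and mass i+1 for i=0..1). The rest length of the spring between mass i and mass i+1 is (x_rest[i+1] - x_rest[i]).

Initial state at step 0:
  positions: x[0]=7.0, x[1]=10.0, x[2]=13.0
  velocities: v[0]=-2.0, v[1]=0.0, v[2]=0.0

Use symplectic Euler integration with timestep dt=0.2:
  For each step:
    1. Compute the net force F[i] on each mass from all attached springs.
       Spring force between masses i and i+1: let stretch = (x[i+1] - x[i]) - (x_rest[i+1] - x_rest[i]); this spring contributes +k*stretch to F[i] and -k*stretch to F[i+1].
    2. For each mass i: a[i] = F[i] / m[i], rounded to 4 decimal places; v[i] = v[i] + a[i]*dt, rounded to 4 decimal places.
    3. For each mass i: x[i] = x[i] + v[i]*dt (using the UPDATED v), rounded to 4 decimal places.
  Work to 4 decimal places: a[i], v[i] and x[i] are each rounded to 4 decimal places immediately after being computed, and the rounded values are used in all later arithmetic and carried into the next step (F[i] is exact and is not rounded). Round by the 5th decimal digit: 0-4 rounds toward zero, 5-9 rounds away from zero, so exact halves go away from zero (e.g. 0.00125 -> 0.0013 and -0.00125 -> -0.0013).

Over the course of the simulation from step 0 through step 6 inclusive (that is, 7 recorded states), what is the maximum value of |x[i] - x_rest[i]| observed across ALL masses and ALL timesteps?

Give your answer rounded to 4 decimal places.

Step 0: x=[7.0000 10.0000 13.0000] v=[-2.0000 0.0000 0.0000]
Step 1: x=[6.2800 10.0000 13.3200] v=[-3.6000 0.0000 1.6000]
Step 2: x=[5.3552 9.9360 13.9088] v=[-4.6240 -0.3200 2.9440]
Step 3: x=[4.3633 9.7747 14.6620] v=[-4.9594 -0.8064 3.7658]
Step 4: x=[3.4372 9.5296 15.4332] v=[-4.6303 -1.2257 3.8560]
Step 5: x=[2.6859 9.2543 16.0598] v=[-3.7564 -1.3767 3.1331]
Step 6: x=[2.1856 9.0169 16.3975] v=[-2.5017 -1.1870 1.6887]
Max displacement = 2.8144

Answer: 2.8144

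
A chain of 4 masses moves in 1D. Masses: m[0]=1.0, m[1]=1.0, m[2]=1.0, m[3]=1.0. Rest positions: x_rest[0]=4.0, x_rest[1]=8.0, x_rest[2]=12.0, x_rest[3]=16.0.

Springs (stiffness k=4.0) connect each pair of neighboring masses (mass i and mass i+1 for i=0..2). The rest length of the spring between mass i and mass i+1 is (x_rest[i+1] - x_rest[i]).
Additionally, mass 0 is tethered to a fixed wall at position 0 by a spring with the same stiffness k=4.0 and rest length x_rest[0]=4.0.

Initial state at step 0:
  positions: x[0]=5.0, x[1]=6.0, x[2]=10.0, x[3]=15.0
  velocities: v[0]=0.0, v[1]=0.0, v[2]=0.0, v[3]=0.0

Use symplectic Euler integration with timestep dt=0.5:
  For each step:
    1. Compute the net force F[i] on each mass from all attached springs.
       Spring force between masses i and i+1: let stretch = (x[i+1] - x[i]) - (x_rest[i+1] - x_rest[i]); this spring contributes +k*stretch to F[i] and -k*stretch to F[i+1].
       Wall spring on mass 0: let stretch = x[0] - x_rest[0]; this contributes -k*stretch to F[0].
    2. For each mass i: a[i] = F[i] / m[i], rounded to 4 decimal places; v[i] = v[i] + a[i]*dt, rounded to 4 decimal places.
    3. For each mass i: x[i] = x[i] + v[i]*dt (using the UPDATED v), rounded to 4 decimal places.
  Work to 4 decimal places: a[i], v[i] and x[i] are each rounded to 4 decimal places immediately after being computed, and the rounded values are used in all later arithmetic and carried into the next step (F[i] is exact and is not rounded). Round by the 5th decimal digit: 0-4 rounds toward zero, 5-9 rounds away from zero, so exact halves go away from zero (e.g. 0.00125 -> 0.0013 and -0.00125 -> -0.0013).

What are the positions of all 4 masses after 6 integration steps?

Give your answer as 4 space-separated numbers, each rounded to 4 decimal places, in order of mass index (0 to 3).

Step 0: x=[5.0000 6.0000 10.0000 15.0000] v=[0.0000 0.0000 0.0000 0.0000]
Step 1: x=[1.0000 9.0000 11.0000 14.0000] v=[-8.0000 6.0000 2.0000 -2.0000]
Step 2: x=[4.0000 6.0000 13.0000 14.0000] v=[6.0000 -6.0000 4.0000 0.0000]
Step 3: x=[5.0000 8.0000 9.0000 17.0000] v=[2.0000 4.0000 -8.0000 6.0000]
Step 4: x=[4.0000 8.0000 12.0000 16.0000] v=[-2.0000 0.0000 6.0000 -2.0000]
Step 5: x=[3.0000 8.0000 15.0000 15.0000] v=[-2.0000 0.0000 6.0000 -2.0000]
Step 6: x=[4.0000 10.0000 11.0000 18.0000] v=[2.0000 4.0000 -8.0000 6.0000]

Answer: 4.0000 10.0000 11.0000 18.0000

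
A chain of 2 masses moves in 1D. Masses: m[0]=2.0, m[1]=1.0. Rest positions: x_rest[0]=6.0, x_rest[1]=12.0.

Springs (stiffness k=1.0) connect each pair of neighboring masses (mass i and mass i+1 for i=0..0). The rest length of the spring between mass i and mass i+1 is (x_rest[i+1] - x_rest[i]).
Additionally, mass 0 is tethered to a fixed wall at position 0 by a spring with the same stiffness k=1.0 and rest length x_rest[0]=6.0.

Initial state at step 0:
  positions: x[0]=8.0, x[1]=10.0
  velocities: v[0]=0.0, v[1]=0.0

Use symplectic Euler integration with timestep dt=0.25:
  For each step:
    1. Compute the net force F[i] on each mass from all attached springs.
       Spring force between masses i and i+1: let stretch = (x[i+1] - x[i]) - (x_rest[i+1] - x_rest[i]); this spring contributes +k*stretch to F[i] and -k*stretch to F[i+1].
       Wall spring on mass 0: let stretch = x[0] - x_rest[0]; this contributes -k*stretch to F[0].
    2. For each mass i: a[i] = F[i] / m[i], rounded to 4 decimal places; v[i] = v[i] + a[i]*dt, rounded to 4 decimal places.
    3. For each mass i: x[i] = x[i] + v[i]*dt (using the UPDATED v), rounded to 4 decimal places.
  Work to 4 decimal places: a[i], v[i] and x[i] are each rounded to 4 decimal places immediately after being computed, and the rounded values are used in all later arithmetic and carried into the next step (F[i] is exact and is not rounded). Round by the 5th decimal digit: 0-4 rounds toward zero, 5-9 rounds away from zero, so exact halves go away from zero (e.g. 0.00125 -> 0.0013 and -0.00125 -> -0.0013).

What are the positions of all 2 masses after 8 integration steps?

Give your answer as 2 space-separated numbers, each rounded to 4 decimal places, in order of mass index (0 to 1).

Step 0: x=[8.0000 10.0000] v=[0.0000 0.0000]
Step 1: x=[7.8125 10.2500] v=[-0.7500 1.0000]
Step 2: x=[7.4570 10.7227] v=[-1.4219 1.8906]
Step 3: x=[6.9706 11.3663] v=[-1.9458 2.5742]
Step 4: x=[6.4037 12.1101] v=[-2.2677 2.9753]
Step 5: x=[5.8150 12.8723] v=[-2.3549 3.0487]
Step 6: x=[5.2651 13.5684] v=[-2.1996 2.7844]
Step 7: x=[4.8102 14.1206] v=[-1.8198 2.2086]
Step 8: x=[4.4959 14.4659] v=[-1.2573 1.3810]

Answer: 4.4959 14.4659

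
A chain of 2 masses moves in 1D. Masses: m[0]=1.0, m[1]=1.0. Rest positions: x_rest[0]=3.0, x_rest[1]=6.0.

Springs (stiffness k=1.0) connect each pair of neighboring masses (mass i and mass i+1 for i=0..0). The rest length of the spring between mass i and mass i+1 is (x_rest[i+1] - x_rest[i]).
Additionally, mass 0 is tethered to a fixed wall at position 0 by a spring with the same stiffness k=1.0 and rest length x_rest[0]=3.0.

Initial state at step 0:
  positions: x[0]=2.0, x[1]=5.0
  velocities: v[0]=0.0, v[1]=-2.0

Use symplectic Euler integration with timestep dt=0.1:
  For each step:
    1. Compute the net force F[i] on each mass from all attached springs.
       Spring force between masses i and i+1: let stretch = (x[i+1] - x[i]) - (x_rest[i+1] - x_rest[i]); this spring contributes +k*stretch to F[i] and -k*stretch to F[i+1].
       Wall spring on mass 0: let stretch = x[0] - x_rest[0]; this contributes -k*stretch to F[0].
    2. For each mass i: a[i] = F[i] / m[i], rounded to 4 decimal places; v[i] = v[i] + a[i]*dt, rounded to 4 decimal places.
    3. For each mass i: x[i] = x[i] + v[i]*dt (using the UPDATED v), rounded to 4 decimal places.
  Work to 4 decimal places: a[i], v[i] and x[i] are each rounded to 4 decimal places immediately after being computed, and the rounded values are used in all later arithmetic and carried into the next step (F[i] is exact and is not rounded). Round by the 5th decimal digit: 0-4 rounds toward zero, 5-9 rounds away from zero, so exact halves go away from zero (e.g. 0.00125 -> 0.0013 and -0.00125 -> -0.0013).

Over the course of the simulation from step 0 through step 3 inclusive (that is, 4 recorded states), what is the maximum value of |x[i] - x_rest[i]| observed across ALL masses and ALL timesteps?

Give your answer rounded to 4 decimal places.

Answer: 1.5915

Derivation:
Step 0: x=[2.0000 5.0000] v=[0.0000 -2.0000]
Step 1: x=[2.0100 4.8000] v=[0.1000 -2.0000]
Step 2: x=[2.0278 4.6021] v=[0.1780 -1.9790]
Step 3: x=[2.0511 4.4085] v=[0.2327 -1.9364]
Max displacement = 1.5915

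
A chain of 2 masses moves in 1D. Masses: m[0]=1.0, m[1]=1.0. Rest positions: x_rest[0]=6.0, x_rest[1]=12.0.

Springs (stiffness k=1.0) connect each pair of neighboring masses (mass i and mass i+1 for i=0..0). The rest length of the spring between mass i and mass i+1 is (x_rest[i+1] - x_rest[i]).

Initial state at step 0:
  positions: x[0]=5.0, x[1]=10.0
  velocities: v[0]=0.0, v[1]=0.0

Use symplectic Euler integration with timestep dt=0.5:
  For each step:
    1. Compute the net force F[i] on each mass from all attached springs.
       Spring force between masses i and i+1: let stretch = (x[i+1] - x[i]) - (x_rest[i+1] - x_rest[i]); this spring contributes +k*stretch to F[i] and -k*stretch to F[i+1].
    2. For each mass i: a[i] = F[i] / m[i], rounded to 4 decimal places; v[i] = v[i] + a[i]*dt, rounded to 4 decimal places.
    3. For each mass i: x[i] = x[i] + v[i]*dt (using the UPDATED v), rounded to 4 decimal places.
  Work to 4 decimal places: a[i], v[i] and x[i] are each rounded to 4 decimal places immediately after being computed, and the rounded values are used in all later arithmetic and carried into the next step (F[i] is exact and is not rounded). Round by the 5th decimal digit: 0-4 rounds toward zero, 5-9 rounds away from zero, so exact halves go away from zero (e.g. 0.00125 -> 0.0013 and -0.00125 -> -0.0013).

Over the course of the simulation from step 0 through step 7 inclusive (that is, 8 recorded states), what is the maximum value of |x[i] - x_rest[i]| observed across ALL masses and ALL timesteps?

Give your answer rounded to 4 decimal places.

Answer: 2.0312

Derivation:
Step 0: x=[5.0000 10.0000] v=[0.0000 0.0000]
Step 1: x=[4.7500 10.2500] v=[-0.5000 0.5000]
Step 2: x=[4.3750 10.6250] v=[-0.7500 0.7500]
Step 3: x=[4.0625 10.9375] v=[-0.6250 0.6250]
Step 4: x=[3.9688 11.0313] v=[-0.1875 0.1875]
Step 5: x=[4.1407 10.8594] v=[0.3438 -0.3438]
Step 6: x=[4.4923 10.5078] v=[0.7032 -0.7032]
Step 7: x=[4.8478 10.1523] v=[0.7110 -0.7110]
Max displacement = 2.0312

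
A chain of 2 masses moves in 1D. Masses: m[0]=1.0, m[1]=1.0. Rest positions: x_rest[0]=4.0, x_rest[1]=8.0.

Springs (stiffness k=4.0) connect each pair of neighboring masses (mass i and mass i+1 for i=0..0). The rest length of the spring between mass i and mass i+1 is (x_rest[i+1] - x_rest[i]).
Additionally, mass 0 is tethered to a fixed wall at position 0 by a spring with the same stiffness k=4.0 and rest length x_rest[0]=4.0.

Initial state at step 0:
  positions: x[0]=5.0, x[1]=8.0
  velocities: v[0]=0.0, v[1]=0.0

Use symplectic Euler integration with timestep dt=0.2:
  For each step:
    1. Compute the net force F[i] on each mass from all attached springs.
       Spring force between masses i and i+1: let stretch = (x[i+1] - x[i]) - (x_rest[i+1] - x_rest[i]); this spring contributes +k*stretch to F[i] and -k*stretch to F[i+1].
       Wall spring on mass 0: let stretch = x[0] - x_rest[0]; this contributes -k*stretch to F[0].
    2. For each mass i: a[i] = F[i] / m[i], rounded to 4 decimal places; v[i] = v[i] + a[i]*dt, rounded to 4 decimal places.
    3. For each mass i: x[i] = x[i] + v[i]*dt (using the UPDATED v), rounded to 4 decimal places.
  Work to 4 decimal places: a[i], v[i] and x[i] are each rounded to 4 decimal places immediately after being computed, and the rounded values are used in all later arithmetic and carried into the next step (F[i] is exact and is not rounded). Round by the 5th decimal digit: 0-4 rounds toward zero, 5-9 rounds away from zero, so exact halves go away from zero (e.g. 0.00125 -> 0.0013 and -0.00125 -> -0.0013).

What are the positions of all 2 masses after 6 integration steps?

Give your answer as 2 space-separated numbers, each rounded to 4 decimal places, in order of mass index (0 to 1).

Answer: 3.6711 8.1782

Derivation:
Step 0: x=[5.0000 8.0000] v=[0.0000 0.0000]
Step 1: x=[4.6800 8.1600] v=[-1.6000 0.8000]
Step 2: x=[4.1680 8.4032] v=[-2.5600 1.2160]
Step 3: x=[3.6668 8.6088] v=[-2.5062 1.0278]
Step 4: x=[3.3696 8.6636] v=[-1.4860 0.2742]
Step 5: x=[3.3803 8.5114] v=[0.0535 -0.7610]
Step 6: x=[3.6711 8.1782] v=[1.4541 -1.6659]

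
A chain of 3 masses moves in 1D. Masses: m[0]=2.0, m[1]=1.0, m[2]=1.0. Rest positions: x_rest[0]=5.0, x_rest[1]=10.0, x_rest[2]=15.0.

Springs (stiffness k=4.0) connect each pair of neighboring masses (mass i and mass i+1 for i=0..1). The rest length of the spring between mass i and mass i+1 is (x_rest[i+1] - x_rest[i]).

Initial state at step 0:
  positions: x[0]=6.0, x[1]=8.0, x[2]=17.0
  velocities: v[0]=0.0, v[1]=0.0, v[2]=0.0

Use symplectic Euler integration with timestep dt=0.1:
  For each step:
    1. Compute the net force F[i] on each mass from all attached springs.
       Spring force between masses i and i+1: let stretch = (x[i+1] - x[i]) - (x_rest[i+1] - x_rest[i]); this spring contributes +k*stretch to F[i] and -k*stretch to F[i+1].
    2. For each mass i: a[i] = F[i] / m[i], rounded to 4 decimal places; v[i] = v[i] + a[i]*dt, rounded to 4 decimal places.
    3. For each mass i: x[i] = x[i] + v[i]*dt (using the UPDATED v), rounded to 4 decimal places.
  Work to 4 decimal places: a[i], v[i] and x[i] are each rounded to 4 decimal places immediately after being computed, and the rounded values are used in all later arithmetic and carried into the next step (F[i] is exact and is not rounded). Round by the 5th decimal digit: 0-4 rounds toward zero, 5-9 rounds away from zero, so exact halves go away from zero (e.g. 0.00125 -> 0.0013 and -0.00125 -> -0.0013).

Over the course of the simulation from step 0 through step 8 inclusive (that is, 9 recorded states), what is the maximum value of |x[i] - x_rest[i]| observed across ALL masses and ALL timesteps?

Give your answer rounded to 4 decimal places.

Answer: 2.9527

Derivation:
Step 0: x=[6.0000 8.0000 17.0000] v=[0.0000 0.0000 0.0000]
Step 1: x=[5.9400 8.2800 16.8400] v=[-0.6000 2.8000 -1.6000]
Step 2: x=[5.8268 8.8088 16.5376] v=[-1.1320 5.2880 -3.0240]
Step 3: x=[5.6732 9.5275 16.1261] v=[-1.5356 7.1867 -4.1155]
Step 4: x=[5.4967 10.3559 15.6506] v=[-1.7647 8.2844 -4.7549]
Step 5: x=[5.3174 11.2018 15.1633] v=[-1.7929 8.4586 -4.8728]
Step 6: x=[5.1558 11.9707 14.7176] v=[-1.6160 7.6894 -4.4574]
Step 7: x=[5.0305 12.5769 14.3620] v=[-1.2530 6.0622 -3.5562]
Step 8: x=[4.9561 12.9527 14.1350] v=[-0.7437 3.7577 -2.2702]
Max displacement = 2.9527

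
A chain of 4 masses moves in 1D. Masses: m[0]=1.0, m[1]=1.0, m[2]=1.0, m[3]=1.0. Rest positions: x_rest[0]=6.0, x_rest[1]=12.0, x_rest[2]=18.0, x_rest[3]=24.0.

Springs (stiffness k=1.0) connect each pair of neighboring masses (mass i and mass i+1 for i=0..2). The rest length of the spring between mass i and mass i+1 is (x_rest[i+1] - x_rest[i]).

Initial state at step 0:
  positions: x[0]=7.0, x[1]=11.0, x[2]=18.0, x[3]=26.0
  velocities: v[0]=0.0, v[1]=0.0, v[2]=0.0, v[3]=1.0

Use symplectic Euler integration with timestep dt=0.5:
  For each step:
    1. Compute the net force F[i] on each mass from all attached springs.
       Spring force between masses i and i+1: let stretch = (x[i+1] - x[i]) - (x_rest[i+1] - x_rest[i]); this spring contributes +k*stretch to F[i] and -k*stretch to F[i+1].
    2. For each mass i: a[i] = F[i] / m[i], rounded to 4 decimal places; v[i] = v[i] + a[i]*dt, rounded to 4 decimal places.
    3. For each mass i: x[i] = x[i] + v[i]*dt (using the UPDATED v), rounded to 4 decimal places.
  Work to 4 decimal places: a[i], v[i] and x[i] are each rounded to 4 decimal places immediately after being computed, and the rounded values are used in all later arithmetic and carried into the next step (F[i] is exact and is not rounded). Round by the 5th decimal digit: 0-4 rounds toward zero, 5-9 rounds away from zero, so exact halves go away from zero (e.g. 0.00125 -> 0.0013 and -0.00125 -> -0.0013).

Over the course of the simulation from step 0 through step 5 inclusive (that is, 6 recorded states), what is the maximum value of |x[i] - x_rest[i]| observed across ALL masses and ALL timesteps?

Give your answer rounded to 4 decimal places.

Answer: 2.2774

Derivation:
Step 0: x=[7.0000 11.0000 18.0000 26.0000] v=[0.0000 0.0000 0.0000 1.0000]
Step 1: x=[6.5000 11.7500 18.2500 26.0000] v=[-1.0000 1.5000 0.5000 0.0000]
Step 2: x=[5.8125 12.8125 18.8125 25.5625] v=[-1.3750 2.1250 1.1250 -0.8750]
Step 3: x=[5.3750 13.6250 19.5625 24.9375] v=[-0.8750 1.6250 1.5000 -1.2500]
Step 4: x=[5.5000 13.8594 20.1719 24.4688] v=[0.2500 0.4688 1.2188 -0.9375]
Step 5: x=[6.2149 13.5821 20.2774 24.4258] v=[1.4297 -0.5547 0.2110 -0.0860]
Max displacement = 2.2774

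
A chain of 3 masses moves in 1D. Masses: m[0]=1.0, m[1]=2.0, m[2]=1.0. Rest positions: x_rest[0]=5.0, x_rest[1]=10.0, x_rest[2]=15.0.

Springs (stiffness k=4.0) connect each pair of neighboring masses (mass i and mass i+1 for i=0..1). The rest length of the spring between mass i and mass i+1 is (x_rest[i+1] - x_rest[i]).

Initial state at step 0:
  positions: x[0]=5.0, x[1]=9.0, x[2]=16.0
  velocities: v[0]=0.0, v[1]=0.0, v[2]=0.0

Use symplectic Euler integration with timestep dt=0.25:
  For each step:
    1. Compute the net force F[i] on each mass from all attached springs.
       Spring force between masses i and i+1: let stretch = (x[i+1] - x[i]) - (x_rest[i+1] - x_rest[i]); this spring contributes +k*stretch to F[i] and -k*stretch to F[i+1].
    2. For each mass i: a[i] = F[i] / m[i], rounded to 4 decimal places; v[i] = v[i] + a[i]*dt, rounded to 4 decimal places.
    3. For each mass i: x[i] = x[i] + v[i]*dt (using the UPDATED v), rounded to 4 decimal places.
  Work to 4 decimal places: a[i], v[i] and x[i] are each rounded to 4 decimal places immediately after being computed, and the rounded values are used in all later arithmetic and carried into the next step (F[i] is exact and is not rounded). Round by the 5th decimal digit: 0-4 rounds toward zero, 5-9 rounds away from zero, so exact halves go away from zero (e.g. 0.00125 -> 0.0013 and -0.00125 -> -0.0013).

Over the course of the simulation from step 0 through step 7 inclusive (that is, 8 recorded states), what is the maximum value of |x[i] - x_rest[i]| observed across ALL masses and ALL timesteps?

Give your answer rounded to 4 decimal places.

Answer: 1.3808

Derivation:
Step 0: x=[5.0000 9.0000 16.0000] v=[0.0000 0.0000 0.0000]
Step 1: x=[4.7500 9.3750 15.5000] v=[-1.0000 1.5000 -2.0000]
Step 2: x=[4.4063 9.9375 14.7188] v=[-1.3750 2.2500 -3.1250]
Step 3: x=[4.1954 10.4063 13.9922] v=[-0.8438 1.8751 -2.9063]
Step 4: x=[4.2872 10.5470 13.6192] v=[0.3671 0.5626 -1.4922]
Step 5: x=[4.6939 10.2892 13.7281] v=[1.6269 -1.0312 0.4356]
Step 6: x=[5.2495 9.7619 14.2273] v=[2.2222 -2.1094 1.9967]
Step 7: x=[5.6832 9.2287 14.8601] v=[1.7346 -2.1329 2.5313]
Max displacement = 1.3808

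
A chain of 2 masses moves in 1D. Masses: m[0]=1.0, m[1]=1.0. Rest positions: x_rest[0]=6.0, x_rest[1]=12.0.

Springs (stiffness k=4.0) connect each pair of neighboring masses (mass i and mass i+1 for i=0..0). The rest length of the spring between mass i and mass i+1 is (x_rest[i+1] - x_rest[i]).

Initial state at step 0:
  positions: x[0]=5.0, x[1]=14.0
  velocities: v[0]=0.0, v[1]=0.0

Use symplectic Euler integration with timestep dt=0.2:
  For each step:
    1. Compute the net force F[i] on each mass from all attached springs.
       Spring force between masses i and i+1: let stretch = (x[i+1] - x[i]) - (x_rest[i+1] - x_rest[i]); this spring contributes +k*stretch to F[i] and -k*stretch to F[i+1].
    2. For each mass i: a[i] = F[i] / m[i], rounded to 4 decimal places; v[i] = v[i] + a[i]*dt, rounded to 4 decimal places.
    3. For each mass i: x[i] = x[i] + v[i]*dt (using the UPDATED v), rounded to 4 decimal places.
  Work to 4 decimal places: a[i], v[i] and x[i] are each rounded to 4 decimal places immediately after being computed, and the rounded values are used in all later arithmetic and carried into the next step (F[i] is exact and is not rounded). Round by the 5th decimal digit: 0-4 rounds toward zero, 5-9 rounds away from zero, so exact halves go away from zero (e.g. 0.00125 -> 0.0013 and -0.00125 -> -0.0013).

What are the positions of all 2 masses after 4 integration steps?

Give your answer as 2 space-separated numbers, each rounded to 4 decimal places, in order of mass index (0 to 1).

Step 0: x=[5.0000 14.0000] v=[0.0000 0.0000]
Step 1: x=[5.4800 13.5200] v=[2.4000 -2.4000]
Step 2: x=[6.2864 12.7136] v=[4.0320 -4.0320]
Step 3: x=[7.1612 11.8388] v=[4.3738 -4.3738]
Step 4: x=[7.8244 11.1756] v=[3.3159 -3.3159]

Answer: 7.8244 11.1756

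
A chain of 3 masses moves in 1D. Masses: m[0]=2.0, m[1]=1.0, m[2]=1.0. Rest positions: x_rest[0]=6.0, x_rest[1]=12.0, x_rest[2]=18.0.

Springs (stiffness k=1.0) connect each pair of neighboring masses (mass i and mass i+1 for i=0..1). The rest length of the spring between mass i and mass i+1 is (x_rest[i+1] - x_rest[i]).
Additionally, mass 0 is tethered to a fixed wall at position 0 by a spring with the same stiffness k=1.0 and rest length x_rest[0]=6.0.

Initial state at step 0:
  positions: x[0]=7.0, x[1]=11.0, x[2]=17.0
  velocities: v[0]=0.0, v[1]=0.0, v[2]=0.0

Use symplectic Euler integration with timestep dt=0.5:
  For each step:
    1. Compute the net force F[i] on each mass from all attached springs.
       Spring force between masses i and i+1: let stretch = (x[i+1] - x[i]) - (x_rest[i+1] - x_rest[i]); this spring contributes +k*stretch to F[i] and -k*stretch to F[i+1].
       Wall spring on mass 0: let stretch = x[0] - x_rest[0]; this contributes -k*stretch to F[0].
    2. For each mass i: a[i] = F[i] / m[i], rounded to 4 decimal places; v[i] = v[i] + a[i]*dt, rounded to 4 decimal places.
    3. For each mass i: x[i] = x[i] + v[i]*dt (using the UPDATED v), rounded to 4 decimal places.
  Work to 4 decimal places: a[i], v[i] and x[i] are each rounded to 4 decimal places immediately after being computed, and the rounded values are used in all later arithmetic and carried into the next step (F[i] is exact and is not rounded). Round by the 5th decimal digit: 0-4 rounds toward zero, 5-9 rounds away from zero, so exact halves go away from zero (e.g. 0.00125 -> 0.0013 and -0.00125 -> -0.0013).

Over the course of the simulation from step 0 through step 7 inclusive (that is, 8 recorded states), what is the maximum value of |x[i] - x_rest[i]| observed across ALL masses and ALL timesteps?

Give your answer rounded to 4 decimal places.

Answer: 1.2789

Derivation:
Step 0: x=[7.0000 11.0000 17.0000] v=[0.0000 0.0000 0.0000]
Step 1: x=[6.6250 11.5000 17.0000] v=[-0.7500 1.0000 0.0000]
Step 2: x=[6.0313 12.1563 17.1250] v=[-1.1875 1.3125 0.2500]
Step 3: x=[5.4493 12.5235 17.5079] v=[-1.1641 0.7344 0.7657]
Step 4: x=[5.0704 12.3683 18.1447] v=[-0.7579 -0.3105 1.2735]
Step 5: x=[4.9699 11.8327 18.8374] v=[-0.2010 -1.0713 1.3853]
Step 6: x=[5.1061 11.3325 19.2789] v=[0.2723 -1.0004 0.8830]
Step 7: x=[5.3823 11.2623 19.2338] v=[0.5524 -0.1404 -0.0902]
Max displacement = 1.2789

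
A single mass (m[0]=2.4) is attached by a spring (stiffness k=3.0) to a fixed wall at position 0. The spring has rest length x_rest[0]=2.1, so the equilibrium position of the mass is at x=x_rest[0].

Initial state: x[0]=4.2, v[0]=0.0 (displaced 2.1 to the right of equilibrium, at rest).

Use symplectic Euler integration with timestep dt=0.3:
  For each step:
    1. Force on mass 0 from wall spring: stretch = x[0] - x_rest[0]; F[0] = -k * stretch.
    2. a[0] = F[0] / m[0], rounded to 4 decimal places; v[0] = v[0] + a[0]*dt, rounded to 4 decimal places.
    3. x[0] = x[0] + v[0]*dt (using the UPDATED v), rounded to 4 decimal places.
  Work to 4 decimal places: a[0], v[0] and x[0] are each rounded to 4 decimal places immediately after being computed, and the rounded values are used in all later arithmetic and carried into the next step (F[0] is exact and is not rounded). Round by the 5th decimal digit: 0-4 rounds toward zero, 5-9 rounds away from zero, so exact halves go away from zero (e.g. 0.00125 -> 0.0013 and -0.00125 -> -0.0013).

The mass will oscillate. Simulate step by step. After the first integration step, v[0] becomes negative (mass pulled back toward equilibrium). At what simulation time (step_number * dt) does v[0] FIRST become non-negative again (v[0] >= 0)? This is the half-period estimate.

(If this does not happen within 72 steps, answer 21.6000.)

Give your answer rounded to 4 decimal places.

Step 0: x=[4.2000] v=[0.0000]
Step 1: x=[3.9638] v=[-0.7875]
Step 2: x=[3.5179] v=[-1.4864]
Step 3: x=[2.9125] v=[-2.0181]
Step 4: x=[2.2157] v=[-2.3228]
Step 5: x=[1.5058] v=[-2.3662]
Step 6: x=[0.8628] v=[-2.1434]
Step 7: x=[0.3590] v=[-1.6795]
Step 8: x=[0.0510] v=[-1.0266]
Step 9: x=[-0.0265] v=[-0.2582]
Step 10: x=[0.1353] v=[0.5392]
First v>=0 after going negative at step 10, time=3.0000

Answer: 3.0000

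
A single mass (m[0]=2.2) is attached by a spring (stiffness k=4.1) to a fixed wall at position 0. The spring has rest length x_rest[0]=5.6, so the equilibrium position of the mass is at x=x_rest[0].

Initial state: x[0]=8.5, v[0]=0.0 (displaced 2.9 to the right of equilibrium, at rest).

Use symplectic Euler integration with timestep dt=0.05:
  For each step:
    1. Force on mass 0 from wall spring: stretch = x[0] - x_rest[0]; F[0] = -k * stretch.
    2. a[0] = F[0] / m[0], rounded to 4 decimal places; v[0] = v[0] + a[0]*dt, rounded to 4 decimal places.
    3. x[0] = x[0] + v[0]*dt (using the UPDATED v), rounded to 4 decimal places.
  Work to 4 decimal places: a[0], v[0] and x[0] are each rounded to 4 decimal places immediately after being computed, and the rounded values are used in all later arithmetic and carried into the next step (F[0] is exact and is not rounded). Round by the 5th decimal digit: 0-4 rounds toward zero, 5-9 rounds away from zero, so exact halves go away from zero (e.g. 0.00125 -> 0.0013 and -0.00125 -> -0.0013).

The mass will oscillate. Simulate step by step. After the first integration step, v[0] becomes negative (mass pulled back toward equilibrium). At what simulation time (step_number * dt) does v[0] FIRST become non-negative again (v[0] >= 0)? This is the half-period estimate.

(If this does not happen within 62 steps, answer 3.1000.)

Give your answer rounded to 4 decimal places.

Step 0: x=[8.5000] v=[0.0000]
Step 1: x=[8.4865] v=[-0.2702]
Step 2: x=[8.4595] v=[-0.5392]
Step 3: x=[8.4192] v=[-0.8057]
Step 4: x=[8.3658] v=[-1.0684]
Step 5: x=[8.2995] v=[-1.3261]
Step 6: x=[8.2206] v=[-1.5776]
Step 7: x=[8.1295] v=[-1.8218]
Step 8: x=[8.0266] v=[-2.0575]
Step 9: x=[7.9124] v=[-2.2836]
Step 10: x=[7.7874] v=[-2.4991]
Step 11: x=[7.6523] v=[-2.7029]
Step 12: x=[7.5076] v=[-2.8941]
Step 13: x=[7.3540] v=[-3.0719]
Step 14: x=[7.1922] v=[-3.2353]
Step 15: x=[7.0230] v=[-3.3837]
Step 16: x=[6.8472] v=[-3.5163]
Step 17: x=[6.6656] v=[-3.6325]
Step 18: x=[6.4790] v=[-3.7318]
Step 19: x=[6.2883] v=[-3.8137]
Step 20: x=[6.0944] v=[-3.8778]
Step 21: x=[5.8982] v=[-3.9239]
Step 22: x=[5.7006] v=[-3.9517]
Step 23: x=[5.5025] v=[-3.9611]
Step 24: x=[5.3049] v=[-3.9520]
Step 25: x=[5.1087] v=[-3.9245]
Step 26: x=[4.9148] v=[-3.8787]
Step 27: x=[4.7241] v=[-3.8149]
Step 28: x=[4.5374] v=[-3.7333]
Step 29: x=[4.3557] v=[-3.6343]
Step 30: x=[4.1798] v=[-3.5184]
Step 31: x=[4.0105] v=[-3.3861]
Step 32: x=[3.8486] v=[-3.2380]
Step 33: x=[3.6949] v=[-3.0748]
Step 34: x=[3.5500] v=[-2.8973]
Step 35: x=[3.4147] v=[-2.7063]
Step 36: x=[3.2896] v=[-2.5027]
Step 37: x=[3.1752] v=[-2.2874]
Step 38: x=[3.0721] v=[-2.0615]
Step 39: x=[2.9808] v=[-1.8259]
Step 40: x=[2.9017] v=[-1.5818]
Step 41: x=[2.8352] v=[-1.3304]
Step 42: x=[2.7816] v=[-1.0728]
Step 43: x=[2.7411] v=[-0.8102]
Step 44: x=[2.7139] v=[-0.5438]
Step 45: x=[2.7002] v=[-0.2749]
Step 46: x=[2.7000] v=[-0.0047]
Step 47: x=[2.7133] v=[0.2655]
First v>=0 after going negative at step 47, time=2.3500

Answer: 2.3500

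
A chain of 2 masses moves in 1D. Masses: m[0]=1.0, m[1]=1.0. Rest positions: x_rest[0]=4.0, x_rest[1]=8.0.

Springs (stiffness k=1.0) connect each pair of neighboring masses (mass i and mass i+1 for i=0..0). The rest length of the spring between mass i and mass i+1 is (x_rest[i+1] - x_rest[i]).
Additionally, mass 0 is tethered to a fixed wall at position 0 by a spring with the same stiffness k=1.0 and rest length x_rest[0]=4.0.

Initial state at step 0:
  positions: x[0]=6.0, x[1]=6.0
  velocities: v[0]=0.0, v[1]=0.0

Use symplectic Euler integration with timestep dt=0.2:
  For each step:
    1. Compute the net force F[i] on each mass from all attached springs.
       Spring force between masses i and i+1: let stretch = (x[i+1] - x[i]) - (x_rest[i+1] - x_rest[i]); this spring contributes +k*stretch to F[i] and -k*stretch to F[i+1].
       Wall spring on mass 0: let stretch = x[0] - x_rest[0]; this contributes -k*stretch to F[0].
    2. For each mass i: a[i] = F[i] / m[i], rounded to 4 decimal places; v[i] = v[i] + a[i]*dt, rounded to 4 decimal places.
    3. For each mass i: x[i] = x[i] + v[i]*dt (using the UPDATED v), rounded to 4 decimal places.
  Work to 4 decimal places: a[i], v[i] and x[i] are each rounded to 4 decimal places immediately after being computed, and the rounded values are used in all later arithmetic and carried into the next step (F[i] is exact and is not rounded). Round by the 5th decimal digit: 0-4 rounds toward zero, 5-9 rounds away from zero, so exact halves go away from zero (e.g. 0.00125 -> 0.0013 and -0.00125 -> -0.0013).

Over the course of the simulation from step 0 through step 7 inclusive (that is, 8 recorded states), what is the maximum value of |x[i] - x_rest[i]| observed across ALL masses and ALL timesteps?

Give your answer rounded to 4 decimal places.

Answer: 2.0143

Derivation:
Step 0: x=[6.0000 6.0000] v=[0.0000 0.0000]
Step 1: x=[5.7600 6.1600] v=[-1.2000 0.8000]
Step 2: x=[5.3056 6.4640] v=[-2.2720 1.5200]
Step 3: x=[4.6853 6.8817] v=[-3.1014 2.0883]
Step 4: x=[3.9655 7.3715] v=[-3.5992 2.4490]
Step 5: x=[3.2233 7.8851] v=[-3.7111 2.5678]
Step 6: x=[2.5386 8.3722] v=[-3.4234 2.4354]
Step 7: x=[1.9857 8.7859] v=[-2.7644 2.0687]
Max displacement = 2.0143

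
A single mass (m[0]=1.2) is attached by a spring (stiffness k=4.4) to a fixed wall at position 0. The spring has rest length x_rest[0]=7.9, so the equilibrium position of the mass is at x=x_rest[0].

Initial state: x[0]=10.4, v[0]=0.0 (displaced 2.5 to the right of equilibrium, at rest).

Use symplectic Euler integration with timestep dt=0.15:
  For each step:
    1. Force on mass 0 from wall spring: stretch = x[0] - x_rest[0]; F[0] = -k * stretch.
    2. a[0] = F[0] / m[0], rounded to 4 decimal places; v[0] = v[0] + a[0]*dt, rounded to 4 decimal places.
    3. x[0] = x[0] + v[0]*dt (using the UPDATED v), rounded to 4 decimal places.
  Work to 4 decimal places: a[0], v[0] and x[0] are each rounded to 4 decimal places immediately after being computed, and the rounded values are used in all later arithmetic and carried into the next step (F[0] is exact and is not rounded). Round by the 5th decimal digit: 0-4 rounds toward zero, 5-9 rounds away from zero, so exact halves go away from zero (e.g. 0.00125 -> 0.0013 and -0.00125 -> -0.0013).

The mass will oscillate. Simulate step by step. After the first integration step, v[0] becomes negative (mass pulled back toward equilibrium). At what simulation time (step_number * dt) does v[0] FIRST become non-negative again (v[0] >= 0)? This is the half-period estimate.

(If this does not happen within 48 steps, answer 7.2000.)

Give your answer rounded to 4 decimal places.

Step 0: x=[10.4000] v=[0.0000]
Step 1: x=[10.1938] v=[-1.3750]
Step 2: x=[9.7983] v=[-2.6366]
Step 3: x=[9.2462] v=[-3.6807]
Step 4: x=[8.5830] v=[-4.4211]
Step 5: x=[7.8635] v=[-4.7967]
Step 6: x=[7.1470] v=[-4.7766]
Step 7: x=[6.4926] v=[-4.3625]
Step 8: x=[5.9543] v=[-3.5884]
Step 9: x=[5.5766] v=[-2.5183]
Step 10: x=[5.3905] v=[-1.2404]
Step 11: x=[5.4115] v=[0.1398]
First v>=0 after going negative at step 11, time=1.6500

Answer: 1.6500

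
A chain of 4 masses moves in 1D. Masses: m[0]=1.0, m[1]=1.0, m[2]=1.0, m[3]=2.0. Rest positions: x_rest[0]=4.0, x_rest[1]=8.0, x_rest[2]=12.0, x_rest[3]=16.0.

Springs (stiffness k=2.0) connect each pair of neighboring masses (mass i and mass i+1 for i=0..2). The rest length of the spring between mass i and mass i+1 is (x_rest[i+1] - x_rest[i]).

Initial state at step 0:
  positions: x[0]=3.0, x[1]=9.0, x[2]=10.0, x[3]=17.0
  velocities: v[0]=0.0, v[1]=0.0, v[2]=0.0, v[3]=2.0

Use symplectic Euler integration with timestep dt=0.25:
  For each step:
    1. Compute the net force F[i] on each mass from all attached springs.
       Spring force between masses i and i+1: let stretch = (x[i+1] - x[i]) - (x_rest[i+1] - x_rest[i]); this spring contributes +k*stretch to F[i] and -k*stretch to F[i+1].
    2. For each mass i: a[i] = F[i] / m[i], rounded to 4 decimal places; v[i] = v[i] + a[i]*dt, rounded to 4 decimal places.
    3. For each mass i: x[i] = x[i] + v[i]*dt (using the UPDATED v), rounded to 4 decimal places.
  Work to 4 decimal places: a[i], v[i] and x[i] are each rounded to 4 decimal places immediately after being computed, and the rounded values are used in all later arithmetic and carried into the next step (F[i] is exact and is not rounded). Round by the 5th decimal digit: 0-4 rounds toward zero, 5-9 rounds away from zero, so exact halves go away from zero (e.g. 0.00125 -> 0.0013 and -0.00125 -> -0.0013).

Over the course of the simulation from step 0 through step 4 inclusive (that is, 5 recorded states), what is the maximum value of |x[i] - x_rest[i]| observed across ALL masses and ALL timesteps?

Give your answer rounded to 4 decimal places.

Step 0: x=[3.0000 9.0000 10.0000 17.0000] v=[0.0000 0.0000 0.0000 2.0000]
Step 1: x=[3.2500 8.3750 10.7500 17.3125] v=[1.0000 -2.5000 3.0000 1.2500]
Step 2: x=[3.6406 7.4063 12.0235 17.4649] v=[1.5625 -3.8750 5.0938 0.6094]
Step 3: x=[4.0020 6.5440 13.4000 17.5272] v=[1.4454 -3.4493 5.5059 0.2491]
Step 4: x=[4.1811 6.2209 14.4354 17.5815] v=[0.7164 -1.2923 4.1415 0.2173]
Max displacement = 2.4354

Answer: 2.4354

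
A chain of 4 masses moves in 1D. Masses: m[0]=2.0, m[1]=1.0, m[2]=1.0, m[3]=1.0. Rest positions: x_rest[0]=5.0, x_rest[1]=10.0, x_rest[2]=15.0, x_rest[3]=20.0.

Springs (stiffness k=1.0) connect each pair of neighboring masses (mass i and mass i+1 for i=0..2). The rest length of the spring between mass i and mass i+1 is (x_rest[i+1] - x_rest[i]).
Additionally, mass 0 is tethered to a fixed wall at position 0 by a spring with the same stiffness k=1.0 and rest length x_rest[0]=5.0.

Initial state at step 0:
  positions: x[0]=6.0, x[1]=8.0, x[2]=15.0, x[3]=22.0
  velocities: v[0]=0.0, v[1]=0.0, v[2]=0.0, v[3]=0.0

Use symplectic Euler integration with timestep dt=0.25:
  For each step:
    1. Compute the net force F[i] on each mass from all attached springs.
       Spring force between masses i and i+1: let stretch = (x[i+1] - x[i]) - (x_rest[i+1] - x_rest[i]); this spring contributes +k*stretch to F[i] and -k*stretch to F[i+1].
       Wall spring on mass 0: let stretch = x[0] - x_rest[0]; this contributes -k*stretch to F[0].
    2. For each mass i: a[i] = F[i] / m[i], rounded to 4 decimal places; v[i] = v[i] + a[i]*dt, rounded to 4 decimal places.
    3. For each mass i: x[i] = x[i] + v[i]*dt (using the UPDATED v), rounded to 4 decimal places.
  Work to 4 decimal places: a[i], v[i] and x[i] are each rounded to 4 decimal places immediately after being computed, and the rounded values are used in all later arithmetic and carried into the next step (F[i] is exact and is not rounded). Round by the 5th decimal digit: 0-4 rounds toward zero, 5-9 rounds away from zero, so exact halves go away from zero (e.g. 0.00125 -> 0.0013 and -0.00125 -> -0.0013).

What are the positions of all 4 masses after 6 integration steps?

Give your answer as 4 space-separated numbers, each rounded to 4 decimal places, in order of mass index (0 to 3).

Answer: 4.4075 11.8687 15.5342 19.9315

Derivation:
Step 0: x=[6.0000 8.0000 15.0000 22.0000] v=[0.0000 0.0000 0.0000 0.0000]
Step 1: x=[5.8750 8.3125 15.0000 21.8750] v=[-0.5000 1.2500 0.0000 -0.5000]
Step 2: x=[5.6426 8.8906 15.0117 21.6328] v=[-0.9297 2.3125 0.0469 -0.9688]
Step 3: x=[5.3354 9.6483 15.0547 21.2893] v=[-1.2290 3.0308 0.1719 -1.3741]
Step 4: x=[4.9962 10.4744 15.1495 20.8686] v=[-1.3568 3.3042 0.3790 -1.6828]
Step 5: x=[4.6721 11.2503 15.3095 20.4030] v=[-1.2966 3.1034 0.6400 -1.8626]
Step 6: x=[4.4075 11.8687 15.5342 19.9315] v=[-1.0583 2.4737 0.8986 -1.8860]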